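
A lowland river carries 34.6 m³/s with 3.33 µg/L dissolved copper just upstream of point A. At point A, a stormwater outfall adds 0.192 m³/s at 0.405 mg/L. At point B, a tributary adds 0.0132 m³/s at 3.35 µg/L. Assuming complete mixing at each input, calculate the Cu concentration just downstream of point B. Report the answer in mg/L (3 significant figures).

0.00555 mg/L

3.33 µg/L = 0.00333 mg/L.
After input A: C = (34.6·0.00333 + 0.192·0.405) / 34.79 = 0.005547 mg/L.
3.35 µg/L = 0.00335 mg/L.
After input B: C = (34.79·0.005547 + 0.0132·0.00335) / 34.81 = 0.005546 mg/L.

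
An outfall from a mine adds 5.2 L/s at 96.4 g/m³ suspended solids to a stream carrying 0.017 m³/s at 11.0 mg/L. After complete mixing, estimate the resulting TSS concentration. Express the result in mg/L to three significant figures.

31.0 mg/L

5.2 L/s = 0.0052 m³/s.
By mass balance at complete mixing, C = (0.0052·96.4 + 0.017·11) / (0.0052 + 0.017) = 0.6883/0.0222 = 31 mg/L.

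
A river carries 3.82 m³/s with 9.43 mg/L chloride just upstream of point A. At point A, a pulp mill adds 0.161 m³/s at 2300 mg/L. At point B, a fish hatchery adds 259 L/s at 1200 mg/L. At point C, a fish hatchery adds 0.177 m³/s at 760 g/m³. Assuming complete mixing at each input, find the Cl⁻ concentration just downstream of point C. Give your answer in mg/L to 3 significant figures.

After input A: C = (3.82·9.43 + 0.161·2300) / 3.981 = 102.1 mg/L.
259 L/s = 0.259 m³/s.
After input B: C = (3.981·102.1 + 0.259·1200) / 4.24 = 169.1 mg/L.
After input C: C = (4.24·169.1 + 0.177·760) / 4.417 = 192.8 mg/L.

193 mg/L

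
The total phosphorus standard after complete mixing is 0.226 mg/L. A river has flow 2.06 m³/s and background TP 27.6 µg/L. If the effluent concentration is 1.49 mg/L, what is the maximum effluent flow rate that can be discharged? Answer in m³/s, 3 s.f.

27.6 µg/L = 0.0276 mg/L.
Mass balance at complete mixing: C_std·(Q_w + Q_r) = Q_w·C_e + Q_r·C_b.
Rearranging, Q_w = Q_r·(C_std − C_b)/(C_e − C_std) = 2.06·(0.226 − 0.0276) / (1.49 − 0.226) = 0.3233 m³/s.

0.323 m³/s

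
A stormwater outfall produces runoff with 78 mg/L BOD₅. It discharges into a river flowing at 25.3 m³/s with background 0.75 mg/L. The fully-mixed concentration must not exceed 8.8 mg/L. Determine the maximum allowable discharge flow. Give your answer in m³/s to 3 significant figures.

Mass balance at complete mixing: C_std·(Q_w + Q_r) = Q_w·C_e + Q_r·C_b.
Rearranging, Q_w = Q_r·(C_std − C_b)/(C_e − C_std) = 25.3·(8.8 − 0.75) / (78 − 8.8) = 2.943 m³/s.

2.94 m³/s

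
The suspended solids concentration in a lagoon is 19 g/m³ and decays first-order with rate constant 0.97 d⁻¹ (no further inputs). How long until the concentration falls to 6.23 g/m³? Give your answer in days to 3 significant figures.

t = ln(C₀/C)/k = ln(19/6.23)/0.97 = 1.115/0.97 = 1.15 d.

1.15 d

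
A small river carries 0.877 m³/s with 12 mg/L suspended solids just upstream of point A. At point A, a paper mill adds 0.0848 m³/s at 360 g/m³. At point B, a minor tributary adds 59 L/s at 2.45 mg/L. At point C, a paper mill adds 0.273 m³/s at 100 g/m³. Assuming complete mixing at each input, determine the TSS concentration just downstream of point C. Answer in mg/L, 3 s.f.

52.9 mg/L

After input A: C = (0.877·12 + 0.0848·360) / 0.9618 = 42.68 mg/L.
59 L/s = 0.059 m³/s.
After input B: C = (0.9618·42.68 + 0.059·2.45) / 1.021 = 40.36 mg/L.
After input C: C = (1.021·40.36 + 0.273·100) / 1.294 = 52.94 mg/L.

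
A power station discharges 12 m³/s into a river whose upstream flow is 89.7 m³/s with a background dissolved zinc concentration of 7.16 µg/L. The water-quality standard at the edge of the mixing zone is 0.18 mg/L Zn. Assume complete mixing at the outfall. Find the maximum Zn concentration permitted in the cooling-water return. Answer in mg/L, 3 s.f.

7.16 µg/L = 0.00716 mg/L.
Mass balance: 0.18·101.7 = 12·Cₑ + 89.7·0.00716.
Cₑ = (18.31 − 0.6423) / 12 = 1.472 mg/L.

1.47 mg/L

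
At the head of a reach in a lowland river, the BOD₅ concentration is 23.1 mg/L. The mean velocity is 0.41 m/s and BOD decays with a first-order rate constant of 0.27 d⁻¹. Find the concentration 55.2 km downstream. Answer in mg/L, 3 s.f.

15.2 mg/L

Travel time t = 55.2 km / 0.41 m/s = 5.52e+04/0.41 = 1.346e+05 s = 1.558 d.
First-order decay: C = 23.1·exp(−0.27·1.558) = 23.1·0.6566 = 15.17 mg/L.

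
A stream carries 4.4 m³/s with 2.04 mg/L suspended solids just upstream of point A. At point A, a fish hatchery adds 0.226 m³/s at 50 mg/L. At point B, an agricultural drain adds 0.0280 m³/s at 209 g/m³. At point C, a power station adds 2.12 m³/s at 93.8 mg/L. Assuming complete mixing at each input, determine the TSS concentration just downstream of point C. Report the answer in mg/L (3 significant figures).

33.2 mg/L

After input A: C = (4.4·2.04 + 0.226·50) / 4.626 = 4.383 mg/L.
After input B: C = (4.626·4.383 + 0.028·209) / 4.654 = 5.614 mg/L.
After input C: C = (4.654·5.614 + 2.12·93.8) / 6.774 = 33.21 mg/L.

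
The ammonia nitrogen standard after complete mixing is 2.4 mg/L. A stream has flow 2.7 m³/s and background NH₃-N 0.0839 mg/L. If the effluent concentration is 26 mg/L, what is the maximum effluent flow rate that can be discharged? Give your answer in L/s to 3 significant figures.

265 L/s

Mass balance at complete mixing: C_std·(Q_w + Q_r) = Q_w·C_e + Q_r·C_b.
Rearranging, Q_w = Q_r·(C_std − C_b)/(C_e − C_std) = 2.7·(2.4 − 0.0839) / (26 − 2.4) = 0.265 m³/s.
= 265 L/s.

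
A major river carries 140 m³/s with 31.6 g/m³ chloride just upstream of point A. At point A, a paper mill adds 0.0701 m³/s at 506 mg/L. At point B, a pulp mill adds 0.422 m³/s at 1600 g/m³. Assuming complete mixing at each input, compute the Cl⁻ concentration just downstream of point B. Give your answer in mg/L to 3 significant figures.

36.5 mg/L

After input A: C = (140·31.6 + 0.0701·506) / 140.1 = 31.84 mg/L.
After input B: C = (140.1·31.84 + 0.422·1600) / 140.5 = 36.55 mg/L.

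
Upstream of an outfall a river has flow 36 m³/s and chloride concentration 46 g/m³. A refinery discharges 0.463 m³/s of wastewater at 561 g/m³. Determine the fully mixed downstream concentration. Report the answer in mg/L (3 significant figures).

52.5 mg/L

By mass balance at complete mixing, C = (0.463·561 + 36·46) / (0.463 + 36) = 1916/36.46 = 52.54 mg/L.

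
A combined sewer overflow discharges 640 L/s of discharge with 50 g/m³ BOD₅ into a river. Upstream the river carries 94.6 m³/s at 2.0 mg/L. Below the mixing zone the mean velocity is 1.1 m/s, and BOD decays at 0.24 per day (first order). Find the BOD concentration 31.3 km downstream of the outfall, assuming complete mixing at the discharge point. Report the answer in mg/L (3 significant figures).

640 L/s = 0.64 m³/s.
After complete mixing, C₀ = (0.64·50 + 94.6·2) / 95.24 = 2.323 mg/L.
Travel time t = 3.13e+04 m / 1.1 m/s = 2.845e+04 s = 0.3293 d.
C = 2.323·exp(−0.24·0.3293) = 2.323·0.924 = 2.146 mg/L.

2.15 mg/L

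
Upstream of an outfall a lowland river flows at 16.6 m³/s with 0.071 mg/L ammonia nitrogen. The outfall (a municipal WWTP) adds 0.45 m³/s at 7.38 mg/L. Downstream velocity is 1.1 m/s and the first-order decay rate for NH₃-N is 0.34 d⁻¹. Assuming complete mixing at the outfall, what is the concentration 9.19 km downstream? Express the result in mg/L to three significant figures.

0.255 mg/L

After complete mixing, C₀ = (0.45·7.38 + 16.6·0.071) / 17.05 = 0.2639 mg/L.
Travel time t = 9190 m / 1.1 m/s = 8355 s = 0.0967 d.
C = 0.2639·exp(−0.34·0.0967) = 0.2639·0.9677 = 0.2554 mg/L.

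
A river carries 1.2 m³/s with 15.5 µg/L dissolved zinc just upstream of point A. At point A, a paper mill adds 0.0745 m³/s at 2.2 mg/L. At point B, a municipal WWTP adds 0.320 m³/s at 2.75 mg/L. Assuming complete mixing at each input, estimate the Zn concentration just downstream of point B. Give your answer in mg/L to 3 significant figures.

15.5 µg/L = 0.0155 mg/L.
After input A: C = (1.2·0.0155 + 0.0745·2.2) / 1.274 = 0.1432 mg/L.
After input B: C = (1.274·0.1432 + 0.32·2.75) / 1.595 = 0.6664 mg/L.

0.666 mg/L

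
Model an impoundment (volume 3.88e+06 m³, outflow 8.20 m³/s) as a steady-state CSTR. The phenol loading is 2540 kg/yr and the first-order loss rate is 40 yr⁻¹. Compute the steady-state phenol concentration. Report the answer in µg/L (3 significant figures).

6.14 µg/L

Outflow Q = 8.20 m³/s × 3.156e+07 s/yr = 2.588e+08 m³/yr.
Steady-state CSTR mass balance: W = Q·C + k·V·C, so C = W/(Q + kV).
Q + kV = 2.588e+08 + 40·3.88e+06 = 4.14e+08 m³/yr.
C = 2540/4.14e+08 = 6.136e-06 kg/m³ = 0.006136 mg/L = 6.136 µg/L.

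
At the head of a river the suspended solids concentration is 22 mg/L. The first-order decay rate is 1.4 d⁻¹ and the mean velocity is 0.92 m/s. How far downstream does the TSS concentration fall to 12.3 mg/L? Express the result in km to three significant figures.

33.0 km

From C = C₀·e^(−kt), t = ln(C₀/C)/k = ln(22/12.3)/1.4 = 0.5814/1.4 = 0.4153 d.
Distance = v·t = 0.92 m/s × 3.588e+04 s = 3.301e+04 m = 33.01 km.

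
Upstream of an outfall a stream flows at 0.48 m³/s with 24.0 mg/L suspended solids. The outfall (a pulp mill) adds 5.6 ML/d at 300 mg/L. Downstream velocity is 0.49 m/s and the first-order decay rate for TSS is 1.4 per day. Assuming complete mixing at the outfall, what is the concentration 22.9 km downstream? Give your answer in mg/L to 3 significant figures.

26.7 mg/L

5.6 ML/d = 0.06481 m³/s.
After complete mixing, C₀ = (0.06481·300 + 0.48·24) / 0.5448 = 56.83 mg/L.
Travel time t = 2.29e+04 m / 0.49 m/s = 4.673e+04 s = 0.5409 d.
C = 56.83·exp(−1.4·0.5409) = 56.83·0.4689 = 26.65 mg/L.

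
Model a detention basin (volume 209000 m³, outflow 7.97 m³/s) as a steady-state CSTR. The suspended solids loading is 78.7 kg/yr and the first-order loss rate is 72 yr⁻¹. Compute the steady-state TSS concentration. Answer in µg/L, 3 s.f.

Outflow Q = 7.97 m³/s × 3.156e+07 s/yr = 2.515e+08 m³/yr.
Steady-state CSTR mass balance: W = Q·C + k·V·C, so C = W/(Q + kV).
Q + kV = 2.515e+08 + 72·209000 = 2.666e+08 m³/yr.
C = 78.7/2.666e+08 = 2.952e-07 kg/m³ = 0.0002952 mg/L = 0.2952 µg/L.

0.295 µg/L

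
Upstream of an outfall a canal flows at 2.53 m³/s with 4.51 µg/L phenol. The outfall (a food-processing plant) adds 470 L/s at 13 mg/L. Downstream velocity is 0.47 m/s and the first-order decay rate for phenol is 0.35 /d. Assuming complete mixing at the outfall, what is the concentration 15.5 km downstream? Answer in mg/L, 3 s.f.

470 L/s = 0.47 m³/s.
4.51 µg/L = 0.00451 mg/L.
After complete mixing, C₀ = (0.47·13 + 2.53·0.00451) / 3 = 2.04 mg/L.
Travel time t = 1.55e+04 m / 0.47 m/s = 3.298e+04 s = 0.3817 d.
C = 2.04·exp(−0.35·0.3817) = 2.04·0.8749 = 1.785 mg/L.

1.79 mg/L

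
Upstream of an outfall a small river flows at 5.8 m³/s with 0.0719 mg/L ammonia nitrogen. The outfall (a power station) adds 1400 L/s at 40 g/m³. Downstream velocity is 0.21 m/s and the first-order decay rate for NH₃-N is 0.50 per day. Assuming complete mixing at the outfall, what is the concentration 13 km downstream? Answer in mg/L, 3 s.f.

5.48 mg/L

1400 L/s = 1.4 m³/s.
After complete mixing, C₀ = (1.4·40 + 5.8·0.0719) / 7.2 = 7.836 mg/L.
Travel time t = 1.3e+04 m / 0.21 m/s = 6.19e+04 s = 0.7165 d.
C = 7.836·exp(−0.50·0.7165) = 7.836·0.6989 = 5.476 mg/L.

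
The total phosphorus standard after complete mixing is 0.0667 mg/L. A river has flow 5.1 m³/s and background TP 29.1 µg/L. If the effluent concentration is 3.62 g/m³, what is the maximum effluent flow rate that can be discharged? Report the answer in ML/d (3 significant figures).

29.1 µg/L = 0.0291 mg/L.
Mass balance at complete mixing: C_std·(Q_w + Q_r) = Q_w·C_e + Q_r·C_b.
Rearranging, Q_w = Q_r·(C_std − C_b)/(C_e − C_std) = 5.1·(0.0667 − 0.0291) / (3.62 − 0.0667) = 0.05397 m³/s.
= 4.663 ML/d.

4.66 ML/d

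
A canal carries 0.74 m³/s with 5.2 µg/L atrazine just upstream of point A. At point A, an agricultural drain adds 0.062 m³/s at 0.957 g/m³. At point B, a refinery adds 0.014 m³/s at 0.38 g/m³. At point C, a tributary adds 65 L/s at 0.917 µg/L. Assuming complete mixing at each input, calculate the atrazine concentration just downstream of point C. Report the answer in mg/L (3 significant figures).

0.0778 mg/L

5.2 µg/L = 0.0052 mg/L.
After input A: C = (0.74·0.0052 + 0.062·0.957) / 0.802 = 0.07878 mg/L.
After input B: C = (0.802·0.07878 + 0.014·0.38) / 0.816 = 0.08395 mg/L.
65 L/s = 0.065 m³/s.
0.917 µg/L = 0.000917 mg/L.
After input C: C = (0.816·0.08395 + 0.065·0.000917) / 0.881 = 0.07782 mg/L.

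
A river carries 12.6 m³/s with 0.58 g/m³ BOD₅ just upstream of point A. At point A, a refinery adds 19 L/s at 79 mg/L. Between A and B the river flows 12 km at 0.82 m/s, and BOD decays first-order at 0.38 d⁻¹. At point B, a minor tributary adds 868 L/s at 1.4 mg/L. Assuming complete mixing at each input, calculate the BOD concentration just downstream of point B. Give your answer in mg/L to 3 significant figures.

0.703 mg/L

19 L/s = 0.019 m³/s.
After input A: C = (12.6·0.58 + 0.019·79) / 12.62 = 0.6981 mg/L.
Over the 12 km reach to input B (t = 1.463e+04 s = 0.1694 d), decay gives C = 0.6981·exp(−0.38·0.1694) = 0.6546 mg/L.
868 L/s = 0.868 m³/s.
After input B: C = (12.62·0.6546 + 0.868·1.4) / 13.49 = 0.7025 mg/L.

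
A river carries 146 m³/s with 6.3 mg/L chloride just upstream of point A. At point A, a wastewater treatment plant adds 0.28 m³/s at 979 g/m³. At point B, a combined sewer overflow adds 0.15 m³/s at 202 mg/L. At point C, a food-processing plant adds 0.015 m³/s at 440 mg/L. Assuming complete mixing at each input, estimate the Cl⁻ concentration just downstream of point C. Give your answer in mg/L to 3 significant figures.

8.40 mg/L

After input A: C = (146·6.3 + 0.28·979) / 146.3 = 8.162 mg/L.
After input B: C = (146.3·8.162 + 0.15·202) / 146.4 = 8.36 mg/L.
After input C: C = (146.4·8.36 + 0.015·440) / 146.4 = 8.405 mg/L.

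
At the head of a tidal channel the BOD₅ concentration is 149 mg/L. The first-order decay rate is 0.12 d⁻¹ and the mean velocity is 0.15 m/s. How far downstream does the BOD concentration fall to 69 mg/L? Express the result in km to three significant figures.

From C = C₀·e^(−kt), t = ln(C₀/C)/k = ln(149/69)/0.12 = 0.7698/0.12 = 6.415 d.
Distance = v·t = 0.15 m/s × 5.543e+05 s = 8.314e+04 m = 83.14 km.

83.1 km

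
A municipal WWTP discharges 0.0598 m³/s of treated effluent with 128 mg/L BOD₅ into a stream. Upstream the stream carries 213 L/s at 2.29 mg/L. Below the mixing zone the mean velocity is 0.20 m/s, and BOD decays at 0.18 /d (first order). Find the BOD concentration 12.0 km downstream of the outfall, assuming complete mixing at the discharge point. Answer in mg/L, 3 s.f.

26.3 mg/L

213 L/s = 0.213 m³/s.
After complete mixing, C₀ = (0.0598·128 + 0.213·2.29) / 0.2728 = 29.85 mg/L.
Travel time t = 1.2e+04 m / 0.20 m/s = 6e+04 s = 0.6944 d.
C = 29.85·exp(−0.18·0.6944) = 29.85·0.8825 = 26.34 mg/L.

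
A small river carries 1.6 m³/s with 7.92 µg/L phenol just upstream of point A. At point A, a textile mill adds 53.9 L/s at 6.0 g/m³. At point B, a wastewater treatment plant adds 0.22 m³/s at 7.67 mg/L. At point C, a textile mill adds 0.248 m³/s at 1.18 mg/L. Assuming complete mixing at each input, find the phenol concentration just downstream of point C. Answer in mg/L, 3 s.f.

1.09 mg/L

7.92 µg/L = 0.00792 mg/L.
53.9 L/s = 0.0539 m³/s.
After input A: C = (1.6·0.00792 + 0.0539·6) / 1.654 = 0.2032 mg/L.
After input B: C = (1.654·0.2032 + 0.22·7.67) / 1.874 = 1.08 mg/L.
After input C: C = (1.874·1.08 + 0.248·1.18) / 2.122 = 1.092 mg/L.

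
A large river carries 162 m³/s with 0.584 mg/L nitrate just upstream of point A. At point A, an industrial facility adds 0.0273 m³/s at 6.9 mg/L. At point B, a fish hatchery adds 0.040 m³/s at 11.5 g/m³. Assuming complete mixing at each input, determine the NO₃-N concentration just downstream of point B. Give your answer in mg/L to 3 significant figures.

0.588 mg/L

After input A: C = (162·0.584 + 0.0273·6.9) / 162 = 0.5851 mg/L.
After input B: C = (162·0.5851 + 0.04·11.5) / 162.1 = 0.5878 mg/L.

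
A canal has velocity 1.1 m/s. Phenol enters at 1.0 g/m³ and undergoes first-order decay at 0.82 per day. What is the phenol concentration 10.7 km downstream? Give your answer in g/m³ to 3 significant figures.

Travel time t = 10.7 km / 1.1 m/s = 1.07e+04/1.1 = 9727 s = 0.1126 d.
First-order decay: C = 1.0·exp(−0.82·0.1126) = 1.0·0.9118 = 0.9118 g/m³.

0.912 g/m³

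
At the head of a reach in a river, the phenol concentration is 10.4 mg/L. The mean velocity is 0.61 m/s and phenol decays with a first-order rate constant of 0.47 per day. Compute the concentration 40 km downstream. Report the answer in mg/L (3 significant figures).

Travel time t = 40 km / 0.61 m/s = 4e+04/0.61 = 6.557e+04 s = 0.759 d.
First-order decay: C = 10.4·exp(−0.47·0.759) = 10.4·0.7 = 7.28 mg/L.

7.28 mg/L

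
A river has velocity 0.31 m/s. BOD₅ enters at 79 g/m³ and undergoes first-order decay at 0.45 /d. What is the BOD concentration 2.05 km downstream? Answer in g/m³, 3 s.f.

76.3 g/m³

Travel time t = 2.05 km / 0.31 m/s = 2050/0.31 = 6613 s = 0.07654 d.
First-order decay: C = 79·exp(−0.45·0.07654) = 79·0.9661 = 76.33 g/m³.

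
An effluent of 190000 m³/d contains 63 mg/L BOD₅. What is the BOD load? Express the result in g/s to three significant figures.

190000 m³/d = 2.199 m³/s.
Mass flux = Q·C = 2.199 m³/s × 63 g/m³ = 138.5 g/s.

139 g/s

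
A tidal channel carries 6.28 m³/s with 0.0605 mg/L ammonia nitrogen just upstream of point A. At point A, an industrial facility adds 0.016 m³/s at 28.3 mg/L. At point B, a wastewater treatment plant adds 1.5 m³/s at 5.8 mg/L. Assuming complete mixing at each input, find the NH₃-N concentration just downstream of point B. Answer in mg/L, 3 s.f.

After input A: C = (6.28·0.0605 + 0.016·28.3) / 6.296 = 0.1323 mg/L.
After input B: C = (6.296·0.1323 + 1.5·5.8) / 7.796 = 1.223 mg/L.

1.22 mg/L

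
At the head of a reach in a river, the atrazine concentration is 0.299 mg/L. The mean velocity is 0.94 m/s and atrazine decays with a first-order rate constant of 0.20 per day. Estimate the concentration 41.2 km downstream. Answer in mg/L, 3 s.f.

0.270 mg/L

Travel time t = 41.2 km / 0.94 m/s = 4.12e+04/0.94 = 4.383e+04 s = 0.5073 d.
First-order decay: C = 0.299·exp(−0.20·0.5073) = 0.299·0.9035 = 0.2702 mg/L.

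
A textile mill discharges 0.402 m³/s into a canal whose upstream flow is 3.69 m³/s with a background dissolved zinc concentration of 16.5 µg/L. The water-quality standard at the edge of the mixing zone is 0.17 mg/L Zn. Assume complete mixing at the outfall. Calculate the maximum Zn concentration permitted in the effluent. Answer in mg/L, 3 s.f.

1.58 mg/L

16.5 µg/L = 0.0165 mg/L.
Mass balance: 0.17·4.092 = 0.402·Cₑ + 3.69·0.0165.
Cₑ = (0.6956 − 0.06089) / 0.402 = 1.579 mg/L.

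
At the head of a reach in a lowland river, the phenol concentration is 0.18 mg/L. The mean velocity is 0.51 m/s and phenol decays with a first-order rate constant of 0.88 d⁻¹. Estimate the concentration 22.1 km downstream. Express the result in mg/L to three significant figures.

Travel time t = 22.1 km / 0.51 m/s = 2.21e+04/0.51 = 4.333e+04 s = 0.5015 d.
First-order decay: C = 0.18·exp(−0.88·0.5015) = 0.18·0.6432 = 0.1158 mg/L.

0.116 mg/L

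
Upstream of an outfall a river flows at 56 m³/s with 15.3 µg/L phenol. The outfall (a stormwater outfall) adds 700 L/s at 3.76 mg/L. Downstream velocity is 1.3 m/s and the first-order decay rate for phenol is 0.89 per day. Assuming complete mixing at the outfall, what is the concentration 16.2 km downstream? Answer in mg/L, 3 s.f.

700 L/s = 0.7 m³/s.
15.3 µg/L = 0.0153 mg/L.
After complete mixing, C₀ = (0.7·3.76 + 56·0.0153) / 56.7 = 0.06153 mg/L.
Travel time t = 1.62e+04 m / 1.3 m/s = 1.246e+04 s = 0.1442 d.
C = 0.06153·exp(−0.89·0.1442) = 0.06153·0.8795 = 0.05412 mg/L.

0.0541 mg/L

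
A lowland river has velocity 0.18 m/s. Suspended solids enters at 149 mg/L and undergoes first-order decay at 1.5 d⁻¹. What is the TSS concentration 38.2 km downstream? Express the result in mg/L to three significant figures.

Travel time t = 38.2 km / 0.18 m/s = 3.82e+04/0.18 = 2.122e+05 s = 2.456 d.
First-order decay: C = 149·exp(−1.5·2.456) = 149·0.02511 = 3.742 mg/L.

3.74 mg/L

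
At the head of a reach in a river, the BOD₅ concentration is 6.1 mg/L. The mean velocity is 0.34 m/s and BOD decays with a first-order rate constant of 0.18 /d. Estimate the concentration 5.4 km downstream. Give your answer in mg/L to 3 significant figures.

Travel time t = 5.4 km / 0.34 m/s = 5400/0.34 = 1.588e+04 s = 0.1838 d.
First-order decay: C = 6.1·exp(−0.18·0.1838) = 6.1·0.9675 = 5.901 mg/L.

5.90 mg/L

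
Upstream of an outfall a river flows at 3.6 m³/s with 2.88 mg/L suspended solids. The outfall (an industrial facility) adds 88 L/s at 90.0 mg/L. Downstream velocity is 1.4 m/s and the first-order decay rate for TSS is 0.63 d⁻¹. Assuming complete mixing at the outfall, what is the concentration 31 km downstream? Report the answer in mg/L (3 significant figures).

4.22 mg/L

88 L/s = 0.088 m³/s.
After complete mixing, C₀ = (0.088·90 + 3.6·2.88) / 3.688 = 4.959 mg/L.
Travel time t = 3.1e+04 m / 1.4 m/s = 2.214e+04 s = 0.2563 d.
C = 4.959·exp(−0.63·0.2563) = 4.959·0.8509 = 4.219 mg/L.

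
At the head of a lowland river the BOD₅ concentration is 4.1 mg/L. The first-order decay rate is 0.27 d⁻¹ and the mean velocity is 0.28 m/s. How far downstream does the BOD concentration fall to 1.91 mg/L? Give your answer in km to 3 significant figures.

From C = C₀·e^(−kt), t = ln(C₀/C)/k = ln(4.1/1.91)/0.27 = 0.7639/0.27 = 2.829 d.
Distance = v·t = 0.28 m/s × 2.444e+05 s = 6.844e+04 m = 68.44 km.

68.4 km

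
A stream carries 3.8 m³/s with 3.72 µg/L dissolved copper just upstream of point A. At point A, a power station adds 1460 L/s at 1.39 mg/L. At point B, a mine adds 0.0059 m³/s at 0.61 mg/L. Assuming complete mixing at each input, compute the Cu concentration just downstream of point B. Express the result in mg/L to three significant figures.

0.389 mg/L

3.72 µg/L = 0.00372 mg/L.
1460 L/s = 1.46 m³/s.
After input A: C = (3.8·0.00372 + 1.46·1.39) / 5.26 = 0.3885 mg/L.
After input B: C = (5.26·0.3885 + 0.0059·0.61) / 5.266 = 0.3888 mg/L.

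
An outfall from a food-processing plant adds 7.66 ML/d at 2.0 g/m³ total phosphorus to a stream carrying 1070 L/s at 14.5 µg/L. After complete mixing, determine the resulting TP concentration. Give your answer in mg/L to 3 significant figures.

0.166 mg/L

7.66 ML/d = 0.08866 m³/s.
1070 L/s = 1.07 m³/s.
14.5 µg/L = 0.0145 mg/L.
Conservation of mass across the mixing zone: C = (0.08866·2 + 1.07·0.0145) / (0.08866 + 1.07) = 0.1928/1.159 = 0.1664 mg/L.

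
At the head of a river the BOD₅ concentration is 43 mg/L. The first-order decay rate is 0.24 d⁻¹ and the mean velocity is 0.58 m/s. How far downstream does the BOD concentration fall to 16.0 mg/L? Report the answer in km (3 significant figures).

206 km

From C = C₀·e^(−kt), t = ln(C₀/C)/k = ln(43/16.0)/0.24 = 0.9886/0.24 = 4.119 d.
Distance = v·t = 0.58 m/s × 3.559e+05 s = 2.064e+05 m = 206.4 km.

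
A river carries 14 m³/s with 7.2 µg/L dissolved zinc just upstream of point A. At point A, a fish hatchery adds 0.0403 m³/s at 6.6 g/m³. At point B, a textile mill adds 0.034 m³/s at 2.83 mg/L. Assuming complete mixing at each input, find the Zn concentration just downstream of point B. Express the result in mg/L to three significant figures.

7.2 µg/L = 0.0072 mg/L.
After input A: C = (14·0.0072 + 0.0403·6.6) / 14.04 = 0.02612 mg/L.
After input B: C = (14.04·0.02612 + 0.034·2.83) / 14.07 = 0.0329 mg/L.

0.0329 mg/L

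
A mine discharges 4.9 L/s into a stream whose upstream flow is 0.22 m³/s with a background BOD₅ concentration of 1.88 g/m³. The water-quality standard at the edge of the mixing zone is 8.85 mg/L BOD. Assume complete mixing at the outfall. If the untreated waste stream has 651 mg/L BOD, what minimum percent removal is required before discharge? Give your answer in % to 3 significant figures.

4.9 L/s = 0.0049 m³/s.
Mass balance: 8.85·0.2249 = 0.0049·Cₑ + 0.22·1.88.
Cₑ = (1.99 − 0.4136) / 0.0049 = 321.8 mg/L.
Required removal = 1 − 321.8/651 = 50.57 %.

50.6 %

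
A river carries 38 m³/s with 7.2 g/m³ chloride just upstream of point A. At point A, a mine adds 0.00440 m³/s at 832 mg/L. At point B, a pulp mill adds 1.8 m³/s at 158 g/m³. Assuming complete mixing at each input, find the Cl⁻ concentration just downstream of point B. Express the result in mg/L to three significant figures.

After input A: C = (38·7.2 + 0.0044·832) / 38 = 7.295 mg/L.
After input B: C = (38·7.295 + 1.8·158) / 39.8 = 14.11 mg/L.

14.1 mg/L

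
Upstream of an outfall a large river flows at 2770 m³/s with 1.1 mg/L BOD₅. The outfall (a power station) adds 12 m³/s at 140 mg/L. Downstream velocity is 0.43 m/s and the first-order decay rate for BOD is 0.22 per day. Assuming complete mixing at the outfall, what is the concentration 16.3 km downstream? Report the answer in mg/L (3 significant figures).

1.54 mg/L

After complete mixing, C₀ = (12·140 + 2770·1.1) / 2782 = 1.699 mg/L.
Travel time t = 1.63e+04 m / 0.43 m/s = 3.791e+04 s = 0.4387 d.
C = 1.699·exp(−0.22·0.4387) = 1.699·0.908 = 1.543 mg/L.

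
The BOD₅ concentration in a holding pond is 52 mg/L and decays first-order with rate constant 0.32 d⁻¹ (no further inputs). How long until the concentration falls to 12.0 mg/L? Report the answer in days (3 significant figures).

4.58 d

t = ln(C₀/C)/k = ln(52/12.0)/0.32 = 1.466/0.32 = 4.582 d.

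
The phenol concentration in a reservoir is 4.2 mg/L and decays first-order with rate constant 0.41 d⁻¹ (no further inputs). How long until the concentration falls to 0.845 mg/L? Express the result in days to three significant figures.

t = ln(C₀/C)/k = ln(4.2/0.845)/0.41 = 1.604/0.41 = 3.911 d.

3.91 d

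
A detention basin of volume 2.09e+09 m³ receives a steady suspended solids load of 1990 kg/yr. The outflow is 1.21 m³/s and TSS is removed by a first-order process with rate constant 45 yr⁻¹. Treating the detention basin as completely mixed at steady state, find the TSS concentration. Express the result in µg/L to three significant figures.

0.0212 µg/L

Outflow Q = 1.21 m³/s × 3.156e+07 s/yr = 3.818e+07 m³/yr.
Steady-state CSTR mass balance: W = Q·C + k·V·C, so C = W/(Q + kV).
Q + kV = 3.818e+07 + 45·2.09e+09 = 9.409e+10 m³/yr.
C = 1990/9.409e+10 = 2.115e-08 kg/m³ = 2.115e-05 mg/L = 0.02115 µg/L.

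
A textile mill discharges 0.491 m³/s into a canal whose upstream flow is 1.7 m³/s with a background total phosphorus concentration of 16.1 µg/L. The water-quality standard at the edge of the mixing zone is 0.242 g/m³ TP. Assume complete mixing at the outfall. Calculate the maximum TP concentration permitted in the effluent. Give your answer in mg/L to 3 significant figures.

16.1 µg/L = 0.0161 mg/L.
Mass balance: 0.242·2.191 = 0.491·Cₑ + 1.7·0.0161.
Cₑ = (0.5302 − 0.02737) / 0.491 = 1.024 mg/L.

1.02 mg/L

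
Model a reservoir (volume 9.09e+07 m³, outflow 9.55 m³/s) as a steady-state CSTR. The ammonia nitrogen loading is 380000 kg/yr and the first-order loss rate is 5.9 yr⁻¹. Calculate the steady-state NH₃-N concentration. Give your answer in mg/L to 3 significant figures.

0.454 mg/L

Outflow Q = 9.55 m³/s × 3.156e+07 s/yr = 3.014e+08 m³/yr.
Steady-state CSTR mass balance: W = Q·C + k·V·C, so C = W/(Q + kV).
Q + kV = 3.014e+08 + 5.9·9.09e+07 = 8.377e+08 m³/yr.
C = 380000/8.377e+08 = 0.0004536 kg/m³ = 0.4536 mg/L.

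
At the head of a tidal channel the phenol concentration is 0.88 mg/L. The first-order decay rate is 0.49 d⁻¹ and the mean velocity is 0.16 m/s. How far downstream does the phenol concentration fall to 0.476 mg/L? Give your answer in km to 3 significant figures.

17.3 km

From C = C₀·e^(−kt), t = ln(C₀/C)/k = ln(0.88/0.476)/0.49 = 0.6145/0.49 = 1.254 d.
Distance = v·t = 0.16 m/s × 1.084e+05 s = 1.734e+04 m = 17.34 km.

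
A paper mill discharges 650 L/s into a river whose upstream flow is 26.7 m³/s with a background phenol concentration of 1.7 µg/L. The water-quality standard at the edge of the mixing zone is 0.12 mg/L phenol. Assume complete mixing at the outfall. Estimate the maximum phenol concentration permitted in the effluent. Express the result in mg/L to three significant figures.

650 L/s = 0.65 m³/s.
1.7 µg/L = 0.0017 mg/L.
Mass balance: 0.12·27.35 = 0.65·Cₑ + 26.7·0.0017.
Cₑ = (3.282 − 0.04539) / 0.65 = 4.979 mg/L.

4.98 mg/L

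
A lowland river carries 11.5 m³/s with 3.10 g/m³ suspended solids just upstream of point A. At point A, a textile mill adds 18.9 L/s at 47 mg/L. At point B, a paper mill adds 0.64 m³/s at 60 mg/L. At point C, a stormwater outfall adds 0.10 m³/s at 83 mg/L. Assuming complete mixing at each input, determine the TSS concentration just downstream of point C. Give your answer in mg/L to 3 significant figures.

18.9 L/s = 0.0189 m³/s.
After input A: C = (11.5·3.1 + 0.0189·47) / 11.52 = 3.172 mg/L.
After input B: C = (11.52·3.172 + 0.64·60) / 12.16 = 6.163 mg/L.
After input C: C = (12.16·6.163 + 0.1·83) / 12.26 = 6.79 mg/L.

6.79 mg/L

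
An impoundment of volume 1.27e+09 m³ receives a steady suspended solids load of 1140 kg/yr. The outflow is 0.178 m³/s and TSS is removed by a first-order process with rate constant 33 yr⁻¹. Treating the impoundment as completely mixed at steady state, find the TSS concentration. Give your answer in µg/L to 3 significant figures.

Outflow Q = 0.178 m³/s × 3.156e+07 s/yr = 5.617e+06 m³/yr.
Steady-state CSTR mass balance: W = Q·C + k·V·C, so C = W/(Q + kV).
Q + kV = 5.617e+06 + 33·1.27e+09 = 4.192e+10 m³/yr.
C = 1140/4.192e+10 = 2.72e-08 kg/m³ = 2.72e-05 mg/L = 0.0272 µg/L.

0.0272 µg/L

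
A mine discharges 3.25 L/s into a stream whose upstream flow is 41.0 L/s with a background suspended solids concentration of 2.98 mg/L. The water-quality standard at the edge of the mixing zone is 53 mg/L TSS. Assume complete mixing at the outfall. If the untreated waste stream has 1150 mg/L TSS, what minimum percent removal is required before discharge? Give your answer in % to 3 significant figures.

3.25 L/s = 0.00325 m³/s.
41.0 L/s = 0.041 m³/s.
Mass balance: 53·0.04425 = 0.00325·Cₑ + 0.041·2.98.
Cₑ = (2.345 − 0.1222) / 0.00325 = 684 mg/L.
Required removal = 1 − 684/1150 = 40.52 %.

40.5 %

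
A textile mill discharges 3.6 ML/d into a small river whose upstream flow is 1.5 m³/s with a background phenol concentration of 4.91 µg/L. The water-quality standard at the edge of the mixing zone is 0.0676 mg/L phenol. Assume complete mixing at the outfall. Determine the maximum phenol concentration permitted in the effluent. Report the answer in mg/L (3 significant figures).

3.6 ML/d = 0.04167 m³/s.
4.91 µg/L = 0.00491 mg/L.
Mass balance: 0.0676·1.542 = 0.04167·Cₑ + 1.5·0.00491.
Cₑ = (0.1042 − 0.007365) / 0.04167 = 2.324 mg/L.

2.32 mg/L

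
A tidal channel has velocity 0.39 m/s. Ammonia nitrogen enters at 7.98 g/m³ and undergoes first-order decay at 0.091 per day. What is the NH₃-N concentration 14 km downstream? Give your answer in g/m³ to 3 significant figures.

7.68 g/m³

Travel time t = 14 km / 0.39 m/s = 1.4e+04/0.39 = 3.59e+04 s = 0.4155 d.
First-order decay: C = 7.98·exp(−0.091·0.4155) = 7.98·0.9629 = 7.684 g/m³.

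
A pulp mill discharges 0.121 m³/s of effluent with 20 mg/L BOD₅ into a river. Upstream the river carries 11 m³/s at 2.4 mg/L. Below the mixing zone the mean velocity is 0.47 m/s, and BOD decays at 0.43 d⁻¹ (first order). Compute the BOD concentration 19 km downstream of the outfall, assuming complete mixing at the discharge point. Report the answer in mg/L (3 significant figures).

2.12 mg/L

After complete mixing, C₀ = (0.121·20 + 11·2.4) / 11.12 = 2.591 mg/L.
Travel time t = 1.9e+04 m / 0.47 m/s = 4.043e+04 s = 0.4679 d.
C = 2.591·exp(−0.43·0.4679) = 2.591·0.8178 = 2.119 mg/L.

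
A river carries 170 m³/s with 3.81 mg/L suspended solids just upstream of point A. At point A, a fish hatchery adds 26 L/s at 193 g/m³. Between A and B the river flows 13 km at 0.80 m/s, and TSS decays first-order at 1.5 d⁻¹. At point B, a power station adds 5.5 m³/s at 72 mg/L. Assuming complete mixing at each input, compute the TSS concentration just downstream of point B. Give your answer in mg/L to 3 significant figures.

26 L/s = 0.026 m³/s.
After input A: C = (170·3.81 + 0.026·193) / 170 = 3.839 mg/L.
Over the 13 km reach to input B (t = 1.625e+04 s = 0.1881 d), decay gives C = 3.839·exp(−1.5·0.1881) = 2.895 mg/L.
After input B: C = (170·2.895 + 5.5·72) / 175.5 = 5.061 mg/L.

5.06 mg/L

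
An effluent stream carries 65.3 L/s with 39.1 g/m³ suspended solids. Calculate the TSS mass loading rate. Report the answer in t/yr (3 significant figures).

80.6 t/yr

65.3 L/s = 0.0653 m³/s.
Mass flux = Q·C = 0.0653 m³/s × 39.1 g/m³ = 2.553 g/s.
= 2.553 g/s × 31.56 = 80.57 t/yr.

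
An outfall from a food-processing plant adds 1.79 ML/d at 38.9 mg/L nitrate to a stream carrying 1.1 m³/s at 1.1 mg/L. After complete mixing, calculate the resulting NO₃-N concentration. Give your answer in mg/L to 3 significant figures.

1.79 ML/d = 0.02072 m³/s.
Conservation of mass across the mixing zone: C = (0.02072·38.9 + 1.1·1.1) / (0.02072 + 1.1) = 2.016/1.121 = 1.799 mg/L.

1.80 mg/L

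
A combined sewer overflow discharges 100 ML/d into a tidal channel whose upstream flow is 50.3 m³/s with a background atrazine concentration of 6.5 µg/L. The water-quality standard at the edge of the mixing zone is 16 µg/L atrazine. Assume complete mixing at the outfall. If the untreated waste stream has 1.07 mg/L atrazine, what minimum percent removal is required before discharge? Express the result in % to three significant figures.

100 ML/d = 1.157 m³/s.
6.5 µg/L = 0.0065 mg/L.
16 µg/L = 0.016 mg/L.
Mass balance: 0.016·51.46 = 1.157·Cₑ + 50.3·0.0065.
Cₑ = (0.8233 − 0.327) / 1.157 = 0.4289 mg/L.
Required removal = 1 − 0.4289/1.07 = 59.92 %.

59.9 %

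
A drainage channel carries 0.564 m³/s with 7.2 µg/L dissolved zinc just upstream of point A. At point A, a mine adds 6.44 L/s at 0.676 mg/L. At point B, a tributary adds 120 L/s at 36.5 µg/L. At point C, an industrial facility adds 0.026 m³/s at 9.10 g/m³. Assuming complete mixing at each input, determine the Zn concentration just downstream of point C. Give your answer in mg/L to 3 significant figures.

7.2 µg/L = 0.0072 mg/L.
6.44 L/s = 0.00644 m³/s.
After input A: C = (0.564·0.0072 + 0.00644·0.676) / 0.5704 = 0.01475 mg/L.
120 L/s = 0.12 m³/s.
36.5 µg/L = 0.0365 mg/L.
After input B: C = (0.5704·0.01475 + 0.12·0.0365) / 0.6904 = 0.01853 mg/L.
After input C: C = (0.6904·0.01853 + 0.026·9.1) / 0.7164 = 0.3481 mg/L.

0.348 mg/L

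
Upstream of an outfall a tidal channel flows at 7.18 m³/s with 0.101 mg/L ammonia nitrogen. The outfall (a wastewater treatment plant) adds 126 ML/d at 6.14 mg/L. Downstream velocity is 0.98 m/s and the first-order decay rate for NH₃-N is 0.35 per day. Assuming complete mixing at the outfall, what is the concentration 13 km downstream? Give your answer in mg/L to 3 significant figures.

1.06 mg/L

126 ML/d = 1.458 m³/s.
After complete mixing, C₀ = (1.458·6.14 + 7.18·0.101) / 8.638 = 1.121 mg/L.
Travel time t = 1.3e+04 m / 0.98 m/s = 1.327e+04 s = 0.1535 d.
C = 1.121·exp(−0.35·0.1535) = 1.121·0.9477 = 1.062 mg/L.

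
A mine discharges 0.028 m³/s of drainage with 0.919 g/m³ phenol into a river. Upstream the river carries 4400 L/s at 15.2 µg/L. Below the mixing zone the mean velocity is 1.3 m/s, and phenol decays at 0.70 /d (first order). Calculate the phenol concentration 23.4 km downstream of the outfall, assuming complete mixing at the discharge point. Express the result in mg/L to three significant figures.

4400 L/s = 4.4 m³/s.
15.2 µg/L = 0.0152 mg/L.
After complete mixing, C₀ = (0.028·0.919 + 4.4·0.0152) / 4.428 = 0.02092 mg/L.
Travel time t = 2.34e+04 m / 1.3 m/s = 1.8e+04 s = 0.2083 d.
C = 0.02092·exp(−0.70·0.2083) = 0.02092·0.8643 = 0.01808 mg/L.

0.0181 mg/L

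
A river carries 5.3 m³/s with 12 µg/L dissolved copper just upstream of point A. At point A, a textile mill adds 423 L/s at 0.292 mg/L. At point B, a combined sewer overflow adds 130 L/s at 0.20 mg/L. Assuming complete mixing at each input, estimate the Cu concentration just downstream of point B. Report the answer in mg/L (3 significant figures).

0.0364 mg/L

12 µg/L = 0.012 mg/L.
423 L/s = 0.423 m³/s.
After input A: C = (5.3·0.012 + 0.423·0.292) / 5.723 = 0.0327 mg/L.
130 L/s = 0.13 m³/s.
After input B: C = (5.723·0.0327 + 0.13·0.2) / 5.853 = 0.03641 mg/L.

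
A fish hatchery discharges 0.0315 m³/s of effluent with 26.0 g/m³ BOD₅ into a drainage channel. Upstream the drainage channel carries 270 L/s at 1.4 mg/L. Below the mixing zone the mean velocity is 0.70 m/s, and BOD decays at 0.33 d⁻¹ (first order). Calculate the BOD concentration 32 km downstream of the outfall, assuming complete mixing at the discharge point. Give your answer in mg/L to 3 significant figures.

270 L/s = 0.27 m³/s.
After complete mixing, C₀ = (0.0315·26 + 0.27·1.4) / 0.3015 = 3.97 mg/L.
Travel time t = 3.2e+04 m / 0.70 m/s = 4.571e+04 s = 0.5291 d.
C = 3.97·exp(−0.33·0.5291) = 3.97·0.8398 = 3.334 mg/L.

3.33 mg/L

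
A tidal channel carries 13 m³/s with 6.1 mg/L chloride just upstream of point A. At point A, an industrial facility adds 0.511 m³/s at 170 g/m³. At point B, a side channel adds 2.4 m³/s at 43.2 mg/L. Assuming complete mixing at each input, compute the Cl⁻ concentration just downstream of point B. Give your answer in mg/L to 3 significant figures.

After input A: C = (13·6.1 + 0.511·170) / 13.51 = 12.3 mg/L.
After input B: C = (13.51·12.3 + 2.4·43.2) / 15.91 = 16.96 mg/L.

17.0 mg/L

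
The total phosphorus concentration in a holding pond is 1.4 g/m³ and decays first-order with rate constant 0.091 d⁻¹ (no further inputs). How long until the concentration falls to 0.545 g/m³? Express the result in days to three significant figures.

t = ln(C₀/C)/k = ln(1.4/0.545)/0.091 = 0.9434/0.091 = 10.37 d.

10.4 d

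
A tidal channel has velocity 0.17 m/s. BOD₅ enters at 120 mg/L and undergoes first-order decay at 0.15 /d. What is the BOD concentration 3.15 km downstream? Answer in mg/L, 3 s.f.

116 mg/L

Travel time t = 3.15 km / 0.17 m/s = 3150/0.17 = 1.853e+04 s = 0.2145 d.
First-order decay: C = 120·exp(−0.15·0.2145) = 120·0.9683 = 116.2 mg/L.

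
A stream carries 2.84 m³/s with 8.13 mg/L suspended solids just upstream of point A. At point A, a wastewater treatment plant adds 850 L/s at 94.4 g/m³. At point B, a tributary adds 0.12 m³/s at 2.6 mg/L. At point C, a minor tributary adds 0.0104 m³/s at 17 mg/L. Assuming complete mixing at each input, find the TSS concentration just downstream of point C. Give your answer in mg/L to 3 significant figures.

850 L/s = 0.85 m³/s.
After input A: C = (2.84·8.13 + 0.85·94.4) / 3.69 = 28 mg/L.
After input B: C = (3.69·28 + 0.12·2.6) / 3.81 = 27.2 mg/L.
After input C: C = (3.81·27.2 + 0.0104·17) / 3.82 = 27.17 mg/L.

27.2 mg/L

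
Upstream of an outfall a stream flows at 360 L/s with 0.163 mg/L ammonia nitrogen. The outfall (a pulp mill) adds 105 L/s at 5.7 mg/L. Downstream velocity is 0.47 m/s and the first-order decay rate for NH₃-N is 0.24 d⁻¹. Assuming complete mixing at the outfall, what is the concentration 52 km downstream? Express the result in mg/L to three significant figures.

1.04 mg/L

105 L/s = 0.105 m³/s.
360 L/s = 0.36 m³/s.
After complete mixing, C₀ = (0.105·5.7 + 0.36·0.163) / 0.465 = 1.413 mg/L.
Travel time t = 5.2e+04 m / 0.47 m/s = 1.106e+05 s = 1.281 d.
C = 1.413·exp(−0.24·1.281) = 1.413·0.7354 = 1.039 mg/L.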